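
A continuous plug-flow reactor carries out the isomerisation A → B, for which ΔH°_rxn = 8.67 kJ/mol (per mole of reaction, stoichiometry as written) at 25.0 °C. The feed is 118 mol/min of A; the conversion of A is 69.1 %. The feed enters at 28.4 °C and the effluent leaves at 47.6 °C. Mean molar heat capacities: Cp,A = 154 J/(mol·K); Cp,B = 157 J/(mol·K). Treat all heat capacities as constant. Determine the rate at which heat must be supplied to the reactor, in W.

Extent of reaction ξ = 0.691 × 118 = 81.538 mol/min
Reaction term: ξ·ΔH°_rxn = 81.538 × 8.67 = 706.93 kJ/min
Sensible, feed 28.4→25 °C: -61.785 kJ/min
Outlet flows (mol/min): A 36.462, B 81.538
Sensible, products 25→47.6 °C: 416.22 kJ/min
Q = ΔH = 1061.4 kJ/min = 17.689 kW
Heat supplied = 17689 W

Q_in = 17700 W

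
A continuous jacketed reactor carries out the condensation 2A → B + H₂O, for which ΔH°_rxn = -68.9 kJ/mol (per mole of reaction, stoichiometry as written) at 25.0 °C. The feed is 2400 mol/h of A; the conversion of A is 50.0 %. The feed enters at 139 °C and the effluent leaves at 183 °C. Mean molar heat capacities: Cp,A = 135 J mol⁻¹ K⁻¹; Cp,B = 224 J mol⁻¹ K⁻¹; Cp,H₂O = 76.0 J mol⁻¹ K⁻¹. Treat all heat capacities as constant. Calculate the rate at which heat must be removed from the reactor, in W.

Extent of reaction ξ = 0.500 × 2400 / 2 = 600 mol/h
Reaction term: ξ·ΔH°_rxn = 600 × -68.9 = -41340 kJ/h
Sensible, feed 139→25 °C: -36936 kJ/h
Outlet flows (mol/h): A 1200, B 600, H₂O 600
Sensible, products 25→183 °C: 54036 kJ/h
Q = ΔH = -24240 kJ/h = -6.7333 kW
Heat removed = 6733.3 W

Q_out = 6730 W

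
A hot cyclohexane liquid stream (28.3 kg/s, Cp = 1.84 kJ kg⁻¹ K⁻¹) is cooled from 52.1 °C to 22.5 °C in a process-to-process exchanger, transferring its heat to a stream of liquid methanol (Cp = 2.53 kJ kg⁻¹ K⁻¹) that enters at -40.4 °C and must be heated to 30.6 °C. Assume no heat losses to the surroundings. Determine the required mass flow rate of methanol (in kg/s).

Heat released by hot stream: Q = 28.3 × 1.84 × (52.1 − 22.5) = 1541.3 kJ/s
Energy balance on cold side (adiabatic exchanger): Q = ṁ_c·Cp_c·(T_c,out − T_c,in)
ṁ_c = 1541.3 / [2.53 × (30.6 − -40.4)] = 8.5806 kg/s

ṁ_c = 8.58 kg/s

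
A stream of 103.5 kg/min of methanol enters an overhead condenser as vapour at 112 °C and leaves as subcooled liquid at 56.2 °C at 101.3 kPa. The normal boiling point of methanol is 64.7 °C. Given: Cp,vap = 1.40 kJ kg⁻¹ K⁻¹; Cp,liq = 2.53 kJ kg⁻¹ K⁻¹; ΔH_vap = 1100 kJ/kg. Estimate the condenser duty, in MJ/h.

vapour 112→64.7 °C: -66.22 kJ/kg
condensation at 64.7 °C: -1100 kJ/kg
liquid 64.7→56.2 °C: -21.505 kJ/kg
Δh = -66.22 + -1100 + -21.505 = -1187.7 kJ/kg
Q = ṁ·Δh = 103.5 kg/min × -1187.7 kJ/kg = -122930 kJ/min
|Q| = 2048.8 kW = 7375.8 MJ/h

Q_c = 7380 MJ/h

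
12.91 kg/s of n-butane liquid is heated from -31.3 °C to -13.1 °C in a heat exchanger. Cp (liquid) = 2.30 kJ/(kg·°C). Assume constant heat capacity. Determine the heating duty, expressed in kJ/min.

Q = 32400 kJ/min

Q = ṁ·Cp·ΔT = 12.91 × 2.30 × (-13.1 − -31.3) = 540.41 kJ/s
Heating duty = 32425 kJ/min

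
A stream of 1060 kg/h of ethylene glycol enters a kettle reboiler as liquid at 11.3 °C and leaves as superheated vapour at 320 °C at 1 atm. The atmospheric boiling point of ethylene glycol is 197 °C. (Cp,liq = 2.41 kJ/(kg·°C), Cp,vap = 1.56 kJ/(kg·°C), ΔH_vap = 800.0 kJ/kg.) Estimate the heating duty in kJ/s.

Q = 424 kJ/s

liquid 11.3→197 °C: 447.54 kJ/kg
vaporisation at 197 °C: 800 kJ/kg
vapour 197→320 °C: 191.88 kJ/kg
Δh = 447.54 + 800 + 191.88 = 1439.4 kJ/kg
Q = ṁ·Δh = 1060 kg/h × 1439.4 kJ/kg = 1.5258e+06 kJ/h
|Q| = 423.83 kW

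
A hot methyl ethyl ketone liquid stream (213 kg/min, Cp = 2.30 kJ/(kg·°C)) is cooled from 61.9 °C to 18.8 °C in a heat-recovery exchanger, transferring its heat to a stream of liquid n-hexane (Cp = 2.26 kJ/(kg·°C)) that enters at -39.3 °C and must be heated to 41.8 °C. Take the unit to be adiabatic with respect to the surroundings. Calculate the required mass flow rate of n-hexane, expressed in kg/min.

Heat released by hot stream: Q = 213 × 2.30 × (61.9 − 18.8) = 21115 kJ/min
Energy balance on cold side (adiabatic exchanger): Q = ṁ_c·Cp_c·(T_c,out − T_c,in)
ṁ_c = 21115 / [2.26 × (41.8 − -39.3)] = 115.2 kg/min

ṁ_c = 115 kg/min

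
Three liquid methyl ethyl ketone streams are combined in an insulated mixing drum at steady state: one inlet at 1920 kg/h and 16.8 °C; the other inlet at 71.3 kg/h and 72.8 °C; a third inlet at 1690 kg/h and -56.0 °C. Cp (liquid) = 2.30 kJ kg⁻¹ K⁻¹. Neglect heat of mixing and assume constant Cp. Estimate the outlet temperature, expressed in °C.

Energy balance with Q = 0: Σ ṁᵢCp,ᵢ(T_out − Tᵢ) = 0
Σ ṁᵢCp,ᵢTᵢ = 1920×2.30×16.8 + 71.3×2.30×72.8 + 1690×2.30×-56.0 = -131540
Σ ṁᵢCp,ᵢ = 1920×2.30 + 71.3×2.30 + 1690×2.30 = 8467
T_out = -131540 / 8467 = -15.536 °C

T_out = -15.5 °C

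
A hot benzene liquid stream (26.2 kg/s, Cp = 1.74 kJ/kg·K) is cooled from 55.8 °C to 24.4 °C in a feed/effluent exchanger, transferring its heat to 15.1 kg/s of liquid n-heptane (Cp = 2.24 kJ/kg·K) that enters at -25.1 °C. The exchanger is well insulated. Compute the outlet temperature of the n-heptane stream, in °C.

Heat released by hot stream: Q = 26.2 × 1.74 × (55.8 − 24.4) = 1431.5 kJ/s
Energy balance on cold side (adiabatic exchanger): Q = ṁ_c·Cp_c·(T_c,out − T_c,in)
T_c,out = -25.1 + 1431.5/(15.1 × 2.24) = 17.221 °C

T_c,out = 17.2 °C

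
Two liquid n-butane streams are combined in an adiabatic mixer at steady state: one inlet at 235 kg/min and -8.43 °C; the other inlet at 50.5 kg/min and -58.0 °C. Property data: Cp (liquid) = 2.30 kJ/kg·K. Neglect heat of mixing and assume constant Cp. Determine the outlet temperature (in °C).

T_out = -17.2 °C

Energy balance with Q = 0: Σ ṁᵢCp,ᵢ(T_out − Tᵢ) = 0
Σ ṁᵢCp,ᵢTᵢ = 235×2.30×-8.43 + 50.5×2.30×-58.0 = -11293
Σ ṁᵢCp,ᵢ = 235×2.30 + 50.5×2.30 = 656.65
T_out = -11293 / 656.65 = -17.198 °C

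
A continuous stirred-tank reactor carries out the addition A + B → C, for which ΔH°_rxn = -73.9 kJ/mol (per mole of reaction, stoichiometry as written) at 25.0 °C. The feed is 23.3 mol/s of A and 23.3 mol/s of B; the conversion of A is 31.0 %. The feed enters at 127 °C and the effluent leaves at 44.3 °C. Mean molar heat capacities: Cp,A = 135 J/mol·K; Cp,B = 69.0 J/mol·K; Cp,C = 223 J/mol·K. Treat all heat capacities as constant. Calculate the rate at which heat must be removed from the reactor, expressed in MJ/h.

Extent of reaction ξ = 0.310 × 23.3 = 7.223 mol/s
Reaction term: ξ·ΔH°_rxn = 7.223 × -73.9 = -533.78 kJ/s
Sensible, feed 127→25 °C: -484.83 kJ/s
Outlet flows (mol/s): A 16.077, B 16.077, C 7.223
Sensible, products 25→44.3 °C: 94.385 kJ/s
Q = ΔH = -924.22 kJ/s = -924.22 kW
Heat removed = 3327.2 MJ/h

Q_out = 3330 MJ/h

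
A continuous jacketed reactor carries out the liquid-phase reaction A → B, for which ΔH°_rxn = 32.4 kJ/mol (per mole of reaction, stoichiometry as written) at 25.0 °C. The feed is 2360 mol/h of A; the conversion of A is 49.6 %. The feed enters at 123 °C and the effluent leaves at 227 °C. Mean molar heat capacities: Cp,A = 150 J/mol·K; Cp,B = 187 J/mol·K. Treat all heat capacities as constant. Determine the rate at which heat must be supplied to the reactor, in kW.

Q_in = 23.2 kW

Extent of reaction ξ = 0.496 × 2360 = 1170.6 mol/h
Reaction term: ξ·ΔH°_rxn = 1170.6 × 32.4 = 37926 kJ/h
Sensible, feed 123→25 °C: -34692 kJ/h
Outlet flows (mol/h): A 1189.4, B 1170.6
Sensible, products 25→227 °C: 80257 kJ/h
Q = ΔH = 83491 kJ/h = 23.192 kW
Heat supplied = 23.192 kW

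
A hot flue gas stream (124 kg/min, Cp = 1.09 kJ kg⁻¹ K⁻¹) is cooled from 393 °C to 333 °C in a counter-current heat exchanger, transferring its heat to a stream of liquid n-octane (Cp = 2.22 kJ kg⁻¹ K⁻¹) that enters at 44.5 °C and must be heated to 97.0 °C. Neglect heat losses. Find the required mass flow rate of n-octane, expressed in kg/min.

ṁ_c = 69.6 kg/min

Heat released by hot stream: Q = 124 × 1.09 × (393 − 333) = 8109.6 kJ/min
Energy balance on cold side (adiabatic exchanger): Q = ṁ_c·Cp_c·(T_c,out − T_c,in)
ṁ_c = 8109.6 / [2.22 × (97.0 − 44.5)] = 69.58 kg/min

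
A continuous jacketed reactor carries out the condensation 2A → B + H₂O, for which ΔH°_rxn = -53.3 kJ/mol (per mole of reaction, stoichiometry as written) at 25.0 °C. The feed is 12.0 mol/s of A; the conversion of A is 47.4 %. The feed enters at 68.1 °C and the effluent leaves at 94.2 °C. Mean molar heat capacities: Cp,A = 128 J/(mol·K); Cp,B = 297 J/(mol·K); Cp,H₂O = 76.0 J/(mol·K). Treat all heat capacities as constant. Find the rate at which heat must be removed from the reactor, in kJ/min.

Q_out = 5310 kJ/min

Extent of reaction ξ = 0.474 × 12.0 / 2 = 2.844 mol/s
Reaction term: ξ·ΔH°_rxn = 2.844 × -53.3 = -151.59 kJ/s
Sensible, feed 68.1→25 °C: -66.202 kJ/s
Outlet flows (mol/s): A 6.312, B 2.844, H₂O 2.844
Sensible, products 25→94.2 °C: 129.32 kJ/s
Q = ΔH = -88.469 kJ/s = -88.469 kW
Heat removed = 5308.2 kJ/min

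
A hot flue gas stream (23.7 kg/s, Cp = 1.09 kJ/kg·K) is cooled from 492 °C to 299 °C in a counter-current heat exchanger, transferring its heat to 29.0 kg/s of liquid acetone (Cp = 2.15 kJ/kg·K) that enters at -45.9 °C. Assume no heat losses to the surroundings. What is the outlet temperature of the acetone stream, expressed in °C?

T_c,out = 34.1 °C

Heat released by hot stream: Q = 23.7 × 1.09 × (492 − 299) = 4985.8 kJ/s
Energy balance on cold side (adiabatic exchanger): Q = ṁ_c·Cp_c·(T_c,out − T_c,in)
T_c,out = -45.9 + 4985.8/(29.0 × 2.15) = 34.064 °C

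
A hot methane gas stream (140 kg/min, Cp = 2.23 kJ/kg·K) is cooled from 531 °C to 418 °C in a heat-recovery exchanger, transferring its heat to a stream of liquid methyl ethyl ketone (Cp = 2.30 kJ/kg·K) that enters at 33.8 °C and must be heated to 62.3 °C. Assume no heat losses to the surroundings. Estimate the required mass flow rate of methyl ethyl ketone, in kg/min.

ṁ_c = 538 kg/min

Heat released by hot stream: Q = 140 × 2.23 × (531 − 418) = 35279 kJ/min
Energy balance on cold side (adiabatic exchanger): Q = ṁ_c·Cp_c·(T_c,out − T_c,in)
ṁ_c = 35279 / [2.30 × (62.3 − 33.8)] = 538.19 kg/min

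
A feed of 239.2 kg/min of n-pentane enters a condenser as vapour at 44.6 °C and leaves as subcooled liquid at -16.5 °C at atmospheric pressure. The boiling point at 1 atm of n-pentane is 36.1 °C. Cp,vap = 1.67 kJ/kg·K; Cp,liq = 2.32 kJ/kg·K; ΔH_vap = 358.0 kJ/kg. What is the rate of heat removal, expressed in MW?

Q_c = 1.97 MW

vapour 44.6→36.1 °C: -14.195 kJ/kg
condensation at 36.1 °C: -358 kJ/kg
liquid 36.1→-16.5 °C: -122.03 kJ/kg
Δh = -14.195 + -358 + -122.03 = -494.23 kJ/kg
Q = ṁ·Δh = 239.2 kg/min × -494.23 kJ/kg = -118220 kJ/min
|Q| = 1970.3 kW = 1.9703 MW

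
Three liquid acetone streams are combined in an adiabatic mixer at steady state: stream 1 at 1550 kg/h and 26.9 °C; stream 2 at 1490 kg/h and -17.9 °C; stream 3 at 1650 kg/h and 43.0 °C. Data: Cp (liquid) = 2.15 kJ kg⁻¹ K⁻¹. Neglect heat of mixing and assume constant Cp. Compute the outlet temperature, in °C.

No heat crosses the boundary, so H_out = H_in.
Σ ṁᵢCp,ᵢTᵢ = 1550×2.15×26.9 + 1490×2.15×-17.9 + 1650×2.15×43.0 = 184840
Σ ṁᵢCp,ᵢ = 1550×2.15 + 1490×2.15 + 1650×2.15 = 10084
T_out = 184840 / 10084 = 18.331 °C

T_out = 18.3 °C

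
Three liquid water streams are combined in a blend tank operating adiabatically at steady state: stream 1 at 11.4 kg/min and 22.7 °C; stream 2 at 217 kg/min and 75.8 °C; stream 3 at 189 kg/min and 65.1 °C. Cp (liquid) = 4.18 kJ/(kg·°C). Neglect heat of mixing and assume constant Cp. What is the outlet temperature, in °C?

T_out = 69.5 °C

No heat crosses the boundary, so H_out = H_in.
Σ ṁᵢCp,ᵢTᵢ = 11.4×4.18×22.7 + 217×4.18×75.8 + 189×4.18×65.1 = 121270
Σ ṁᵢCp,ᵢ = 11.4×4.18 + 217×4.18 + 189×4.18 = 1744.7
T_out = 121270 / 1744.7 = 69.505 °C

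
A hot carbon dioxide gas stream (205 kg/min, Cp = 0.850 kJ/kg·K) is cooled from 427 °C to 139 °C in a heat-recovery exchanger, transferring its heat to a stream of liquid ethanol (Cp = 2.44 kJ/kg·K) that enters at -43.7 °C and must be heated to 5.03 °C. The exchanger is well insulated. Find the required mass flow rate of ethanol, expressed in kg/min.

ṁ_c = 422 kg/min

Heat released by hot stream: Q = 205 × 0.850 × (427 − 139) = 50184 kJ/min
Energy balance on cold side (adiabatic exchanger): Q = ṁ_c·Cp_c·(T_c,out − T_c,in)
ṁ_c = 50184 / [2.44 × (5.03 − -43.7)] = 422.06 kg/min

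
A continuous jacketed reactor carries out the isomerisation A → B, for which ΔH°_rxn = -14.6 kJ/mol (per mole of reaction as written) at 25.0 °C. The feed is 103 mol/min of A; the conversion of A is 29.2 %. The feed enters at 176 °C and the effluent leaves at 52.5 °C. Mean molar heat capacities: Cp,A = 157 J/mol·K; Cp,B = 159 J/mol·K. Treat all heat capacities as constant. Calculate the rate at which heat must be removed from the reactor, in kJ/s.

Q_out = 40.6 kJ/s

Extent of reaction ξ = 0.292 × 103 = 30.076 mol/min
Reaction term: ξ·ΔH°_rxn = 30.076 × -14.6 = -439.11 kJ/min
Sensible, feed 176→25 °C: -2441.8 kJ/min
Outlet flows (mol/min): A 72.924, B 30.076
Sensible, products 25→52.5 °C: 446.36 kJ/min
Q = ΔH = -2434.6 kJ/min = -40.576 kW
Heat removed = 40.576 kJ/s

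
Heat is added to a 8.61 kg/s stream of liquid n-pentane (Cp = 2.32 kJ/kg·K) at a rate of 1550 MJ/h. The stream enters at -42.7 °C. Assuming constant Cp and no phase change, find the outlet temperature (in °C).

T_out = -21.1 °C

Q = 1550 MJ/h = 430.56 kJ/s
ΔT = Q/(ṁ·Cp) = 430.56/(8.61×2.32) = 21.555 K
T_out = -42.7 + 21.555 = -21.145 °C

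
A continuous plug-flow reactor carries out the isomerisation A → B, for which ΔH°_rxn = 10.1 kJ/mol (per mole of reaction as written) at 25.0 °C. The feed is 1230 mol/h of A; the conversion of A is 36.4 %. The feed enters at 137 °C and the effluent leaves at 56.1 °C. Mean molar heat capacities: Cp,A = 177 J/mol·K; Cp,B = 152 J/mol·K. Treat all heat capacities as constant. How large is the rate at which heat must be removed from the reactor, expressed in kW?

Extent of reaction ξ = 0.364 × 1230 = 447.72 mol/h
Reaction term: ξ·ΔH°_rxn = 447.72 × 10.1 = 4522 kJ/h
Sensible, feed 137→25 °C: -24384 kJ/h
Outlet flows (mol/h): A 782.28, B 447.72
Sensible, products 25→56.1 °C: 6422.7 kJ/h
Q = ΔH = -13439 kJ/h = -3.733 kW
Heat removed = 3.733 kW

Q_out = 3.73 kW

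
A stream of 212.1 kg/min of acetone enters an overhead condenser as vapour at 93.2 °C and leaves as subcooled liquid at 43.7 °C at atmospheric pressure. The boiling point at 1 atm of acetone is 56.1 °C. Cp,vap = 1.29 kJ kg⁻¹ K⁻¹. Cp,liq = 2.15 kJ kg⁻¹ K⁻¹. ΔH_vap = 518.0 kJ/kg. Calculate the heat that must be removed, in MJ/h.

vapour 93.2→56.1 °C: -47.859 kJ/kg
condensation at 56.1 °C: -518 kJ/kg
liquid 56.1→43.7 °C: -26.66 kJ/kg
Δh = -47.859 + -518 + -26.66 = -592.52 kJ/kg
Q = ṁ·Δh = 212.1 kg/min × -592.52 kJ/kg = -125670 kJ/min
|Q| = 2094.6 kW = 7540.4 MJ/h

Q_c = 7540 MJ/h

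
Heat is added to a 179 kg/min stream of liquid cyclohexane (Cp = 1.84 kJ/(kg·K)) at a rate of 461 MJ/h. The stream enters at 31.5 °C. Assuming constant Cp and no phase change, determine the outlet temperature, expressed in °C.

Q = 461 MJ/h = 7683.3 kJ/min
ΔT = Q/(ṁ·Cp) = 7683.3/(179×1.84) = 23.328 K
T_out = 31.5 + 23.328 = 54.828 °C

T_out = 54.8 °C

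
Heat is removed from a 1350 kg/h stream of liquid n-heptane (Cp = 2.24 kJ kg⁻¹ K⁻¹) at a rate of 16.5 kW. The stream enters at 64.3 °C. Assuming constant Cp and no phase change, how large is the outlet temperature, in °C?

T_out = 44.7 °C

Q = 16.5 kW = 59400 kJ/h
ΔT = Q/(ṁ·Cp) = 59400/(1350×2.24) = 19.643 K
T_out = 64.3 − 19.643 = 44.657 °C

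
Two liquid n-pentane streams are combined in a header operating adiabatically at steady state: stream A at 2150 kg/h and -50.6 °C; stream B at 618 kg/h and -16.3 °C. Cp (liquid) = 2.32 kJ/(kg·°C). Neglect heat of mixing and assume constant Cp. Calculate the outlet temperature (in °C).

T_out = -42.9 °C

Energy balance with Q = 0: Σ ṁᵢCp,ᵢ(T_out − Tᵢ) = 0
T_out = Σ ṁᵢCp,ᵢTᵢ / Σ ṁᵢCp,ᵢ
      = -275760 / 6421.8 = -42.942 °C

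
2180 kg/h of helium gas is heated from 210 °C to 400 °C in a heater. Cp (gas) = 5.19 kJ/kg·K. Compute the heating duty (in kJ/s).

Q = ṁ·Cp·ΔT = 2180 × 5.19 × (400 − 210) = 2.1497e+06 kJ/h
Converting: 2.1497e+06 / 3600 s = 597.14 kW

Q = 597 kJ/s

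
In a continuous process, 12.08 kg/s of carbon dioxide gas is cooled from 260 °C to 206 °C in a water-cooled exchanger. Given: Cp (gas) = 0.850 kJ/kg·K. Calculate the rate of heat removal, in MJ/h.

Q_c = 2000 MJ/h

Q = ṁ·Cp·ΔT = 12.08 × 0.850 × (206 − 260) = -554.47 kJ/s
Cooling duty = 1996.1 MJ/h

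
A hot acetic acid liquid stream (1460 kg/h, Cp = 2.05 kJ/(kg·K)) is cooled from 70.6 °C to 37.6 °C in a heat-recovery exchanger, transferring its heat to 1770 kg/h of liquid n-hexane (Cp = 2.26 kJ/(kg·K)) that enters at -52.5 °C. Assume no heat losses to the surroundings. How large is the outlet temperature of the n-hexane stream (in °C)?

T_c,out = -27.8 °C

Heat released by hot stream: Q = 1460 × 2.05 × (70.6 − 37.6) = 98769 kJ/h
Energy balance on cold side (adiabatic exchanger): Q = ṁ_c·Cp_c·(T_c,out − T_c,in)
T_c,out = -52.5 + 98769/(1770 × 2.26) = -27.809 °C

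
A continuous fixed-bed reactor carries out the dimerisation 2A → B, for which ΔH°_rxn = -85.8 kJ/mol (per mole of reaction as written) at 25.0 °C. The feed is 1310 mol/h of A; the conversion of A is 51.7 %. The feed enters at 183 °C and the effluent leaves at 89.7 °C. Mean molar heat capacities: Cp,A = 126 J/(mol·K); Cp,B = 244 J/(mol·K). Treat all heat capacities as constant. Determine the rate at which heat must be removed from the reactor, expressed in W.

Extent of reaction ξ = 0.517 × 1310 / 2 = 338.63 mol/h
Reaction term: ξ·ΔH°_rxn = 338.63 × -85.8 = -29055 kJ/h
Sensible, feed 183→25 °C: -26079 kJ/h
Outlet flows (mol/h): A 632.73, B 338.63
Sensible, products 25→89.7 °C: 10504 kJ/h
Q = ΔH = -44630 kJ/h = -12.397 kW
Heat removed = 12397 W

Q_out = 12400 W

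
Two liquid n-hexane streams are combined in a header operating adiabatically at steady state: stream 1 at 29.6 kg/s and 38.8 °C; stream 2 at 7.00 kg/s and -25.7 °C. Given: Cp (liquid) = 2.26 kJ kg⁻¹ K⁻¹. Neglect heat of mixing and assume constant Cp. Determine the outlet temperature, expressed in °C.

Energy balance with Q = 0: Σ ṁᵢCp,ᵢ(T_out − Tᵢ) = 0
T_out = Σ ṁᵢCp,ᵢTᵢ / Σ ṁᵢCp,ᵢ
      = 2189 / 82.716 = 26.464 °C

T_out = 26.5 °C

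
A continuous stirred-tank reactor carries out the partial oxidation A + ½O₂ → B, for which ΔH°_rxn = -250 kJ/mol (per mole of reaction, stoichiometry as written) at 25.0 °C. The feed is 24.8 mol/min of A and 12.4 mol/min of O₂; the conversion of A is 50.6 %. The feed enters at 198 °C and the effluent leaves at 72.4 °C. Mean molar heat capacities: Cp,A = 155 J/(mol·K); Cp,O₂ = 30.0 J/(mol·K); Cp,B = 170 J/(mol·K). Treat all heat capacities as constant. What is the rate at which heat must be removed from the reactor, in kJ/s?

Q_out = 61.1 kJ/s

Extent of reaction ξ = 0.506 × 24.8 = 12.549 mol/min
Reaction term: ξ·ΔH°_rxn = 12.549 × -250 = -3137.2 kJ/min
Sensible, feed 198→25 °C: -729.37 kJ/min
Outlet flows (mol/min): A 12.251, O₂ 6.1256, B 12.549
Sensible, products 25→72.4 °C: 199.84 kJ/min
Q = ΔH = -3666.7 kJ/min = -61.112 kW
Heat removed = 61.112 kJ/s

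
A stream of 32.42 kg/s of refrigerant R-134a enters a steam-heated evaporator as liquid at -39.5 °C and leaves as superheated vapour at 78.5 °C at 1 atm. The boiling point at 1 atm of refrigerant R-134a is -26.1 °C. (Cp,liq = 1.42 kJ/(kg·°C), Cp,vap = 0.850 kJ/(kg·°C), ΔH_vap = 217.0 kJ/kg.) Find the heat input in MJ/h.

liquid -39.5→-26.1 °C: 19.028 kJ/kg
vaporisation at -26.1 °C: 217 kJ/kg
vapour -26.1→78.5 °C: 88.91 kJ/kg
Δh = 19.028 + 217 + 88.91 = 324.94 kJ/kg
Q = ṁ·Δh = 32.42 kg/s × 324.94 kJ/kg = 10534 kJ/s
|Q| = 10534 kW = 37924 MJ/h

Q = 37900 MJ/h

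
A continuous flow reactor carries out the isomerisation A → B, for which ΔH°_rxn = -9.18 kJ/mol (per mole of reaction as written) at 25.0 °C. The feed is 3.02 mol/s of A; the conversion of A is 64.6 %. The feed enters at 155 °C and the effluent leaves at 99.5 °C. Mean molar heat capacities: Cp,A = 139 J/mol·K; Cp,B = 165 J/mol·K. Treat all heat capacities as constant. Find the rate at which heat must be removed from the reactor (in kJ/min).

Q_out = 2250 kJ/min

Extent of reaction ξ = 0.646 × 3.02 = 1.9509 mol/s
Reaction term: ξ·ΔH°_rxn = 1.9509 × -9.18 = -17.909 kJ/s
Sensible, feed 155→25 °C: -54.571 kJ/s
Outlet flows (mol/s): A 1.0691, B 1.9509
Sensible, products 25→99.5 °C: 35.053 kJ/s
Q = ΔH = -37.428 kJ/s = -37.428 kW
Heat removed = 2245.7 kJ/min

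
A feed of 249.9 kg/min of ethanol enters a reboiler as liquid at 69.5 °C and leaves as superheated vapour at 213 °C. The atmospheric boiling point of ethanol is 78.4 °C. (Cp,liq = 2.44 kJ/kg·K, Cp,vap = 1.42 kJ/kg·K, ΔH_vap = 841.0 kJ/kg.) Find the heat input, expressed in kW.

liquid 69.5→78.4 °C: 21.716 kJ/kg
vaporisation at 78.4 °C: 841 kJ/kg
vapour 78.4→213 °C: 191.13 kJ/kg
Δh = 21.716 + 841 + 191.13 = 1053.8 kJ/kg
Q = ṁ·Δh = 249.9 kg/min × 1053.8 kJ/kg = 263360 kJ/min
|Q| = 4389.3 kW

Q = 4390 kW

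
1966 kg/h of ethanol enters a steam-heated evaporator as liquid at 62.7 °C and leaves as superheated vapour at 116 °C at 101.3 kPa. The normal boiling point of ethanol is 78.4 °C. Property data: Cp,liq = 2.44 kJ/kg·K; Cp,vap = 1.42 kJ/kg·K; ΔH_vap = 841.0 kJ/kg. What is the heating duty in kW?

Q = 509 kW

liquid 62.7→78.4 °C: 38.308 kJ/kg
vaporisation at 78.4 °C: 841 kJ/kg
vapour 78.4→116 °C: 53.392 kJ/kg
Δh = 38.308 + 841 + 53.392 = 932.7 kJ/kg
Q = ṁ·Δh = 1966 kg/h × 932.7 kJ/kg = 1.8337e+06 kJ/h
|Q| = 509.36 kW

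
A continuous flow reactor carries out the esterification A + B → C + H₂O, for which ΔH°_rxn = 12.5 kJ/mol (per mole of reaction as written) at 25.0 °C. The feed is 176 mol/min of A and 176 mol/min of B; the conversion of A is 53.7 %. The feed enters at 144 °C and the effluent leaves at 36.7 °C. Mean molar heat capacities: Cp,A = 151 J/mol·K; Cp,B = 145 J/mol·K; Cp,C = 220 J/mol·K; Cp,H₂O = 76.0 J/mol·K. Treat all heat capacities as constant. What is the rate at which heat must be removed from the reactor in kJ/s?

Q_out = 73.5 kJ/s

Extent of reaction ξ = 0.537 × 176 = 94.512 mol/min
Reaction term: ξ·ΔH°_rxn = 94.512 × 12.5 = 1181.4 kJ/min
Sensible, feed 144→25 °C: -6199.4 kJ/min
Outlet flows (mol/min): A 81.488, B 81.488, C 94.512, H₂O 94.512
Sensible, products 25→36.7 °C: 609.52 kJ/min
Q = ΔH = -4408.5 kJ/min = -73.475 kW
Heat removed = 73.475 kJ/s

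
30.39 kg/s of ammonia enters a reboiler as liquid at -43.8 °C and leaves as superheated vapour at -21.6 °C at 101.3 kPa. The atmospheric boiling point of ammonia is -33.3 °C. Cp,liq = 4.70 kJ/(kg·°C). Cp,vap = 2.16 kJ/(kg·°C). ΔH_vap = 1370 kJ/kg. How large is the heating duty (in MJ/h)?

liquid -43.8→-33.3 °C: 49.35 kJ/kg
vaporisation at -33.3 °C: 1370 kJ/kg
vapour -33.3→-21.6 °C: 25.272 kJ/kg
Δh = 49.35 + 1370 + 25.272 = 1444.6 kJ/kg
Q = ṁ·Δh = 30.39 kg/s × 1444.6 kJ/kg = 43902 kJ/s
|Q| = 43902 kW = 158050 MJ/h

Q = 158000 MJ/h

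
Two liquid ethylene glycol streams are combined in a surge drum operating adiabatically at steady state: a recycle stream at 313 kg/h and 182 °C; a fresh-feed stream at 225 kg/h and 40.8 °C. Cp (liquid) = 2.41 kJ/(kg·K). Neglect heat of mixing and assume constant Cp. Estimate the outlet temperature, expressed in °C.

T_out = 123 °C

No heat crosses the boundary, so H_out = H_in.
Σ ṁᵢCp,ᵢTᵢ = 313×2.41×182 + 225×2.41×40.8 = 159410
Σ ṁᵢCp,ᵢ = 313×2.41 + 225×2.41 = 1296.6
T_out = 159410 / 1296.6 = 122.95 °C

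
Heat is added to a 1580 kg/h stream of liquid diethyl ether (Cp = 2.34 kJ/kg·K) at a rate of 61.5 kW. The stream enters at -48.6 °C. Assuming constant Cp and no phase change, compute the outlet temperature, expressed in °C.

Q = 61.5 kW = 221400 kJ/h
ΔT = Q/(ṁ·Cp) = 221400/(1580×2.34) = 59.883 K
T_out = -48.6 + 59.883 = 11.283 °C

T_out = 11.3 °C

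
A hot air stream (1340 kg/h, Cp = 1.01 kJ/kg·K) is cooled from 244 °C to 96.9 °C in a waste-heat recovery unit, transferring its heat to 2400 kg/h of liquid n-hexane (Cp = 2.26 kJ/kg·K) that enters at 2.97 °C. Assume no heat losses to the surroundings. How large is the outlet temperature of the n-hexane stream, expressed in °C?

Heat released by hot stream: Q = 1340 × 1.01 × (244 − 96.9) = 199090 kJ/h
Energy balance on cold side (adiabatic exchanger): Q = ṁ_c·Cp_c·(T_c,out − T_c,in)
T_c,out = 2.97 + 199090/(2400 × 2.26) = 39.674 °C

T_c,out = 39.7 °C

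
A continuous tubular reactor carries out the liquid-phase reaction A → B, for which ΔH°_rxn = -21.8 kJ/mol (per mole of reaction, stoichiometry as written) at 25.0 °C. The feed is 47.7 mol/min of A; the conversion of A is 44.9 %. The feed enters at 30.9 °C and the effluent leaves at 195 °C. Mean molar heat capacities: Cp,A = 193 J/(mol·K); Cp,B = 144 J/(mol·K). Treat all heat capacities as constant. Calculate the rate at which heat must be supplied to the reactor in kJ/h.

Q_in = 51900 kJ/h

Extent of reaction ξ = 0.449 × 47.7 = 21.417 mol/min
Reaction term: ξ·ΔH°_rxn = 21.417 × -21.8 = -466.9 kJ/min
Sensible, feed 30.9→25 °C: -54.316 kJ/min
Outlet flows (mol/min): A 26.283, B 21.417
Sensible, products 25→195 °C: 1386.6 kJ/min
Q = ΔH = 865.42 kJ/min = 14.424 kW
Heat supplied = 51925 kJ/h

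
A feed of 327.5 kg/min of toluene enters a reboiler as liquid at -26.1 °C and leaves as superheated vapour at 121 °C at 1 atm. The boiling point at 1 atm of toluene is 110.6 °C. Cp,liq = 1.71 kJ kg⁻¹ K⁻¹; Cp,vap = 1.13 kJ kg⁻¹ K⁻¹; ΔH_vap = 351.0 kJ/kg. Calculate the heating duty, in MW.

liquid -26.1→110.6 °C: 233.76 kJ/kg
vaporisation at 110.6 °C: 351 kJ/kg
vapour 110.6→121 °C: 11.752 kJ/kg
Δh = 233.76 + 351 + 11.752 = 596.51 kJ/kg
Q = ṁ·Δh = 327.5 kg/min × 596.51 kJ/kg = 195360 kJ/min
|Q| = 3255.9 kW = 3.2559 MW

Q = 3.26 MW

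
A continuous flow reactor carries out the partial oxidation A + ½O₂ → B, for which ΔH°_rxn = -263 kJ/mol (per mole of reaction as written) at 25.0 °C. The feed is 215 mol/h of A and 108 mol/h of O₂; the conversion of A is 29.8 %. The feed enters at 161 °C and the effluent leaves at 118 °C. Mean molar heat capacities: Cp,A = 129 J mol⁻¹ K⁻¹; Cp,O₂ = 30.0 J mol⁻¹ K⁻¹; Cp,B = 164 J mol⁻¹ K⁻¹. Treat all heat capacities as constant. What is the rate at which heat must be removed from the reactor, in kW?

Q_out = 5.02 kW

Extent of reaction ξ = 0.298 × 215 = 64.07 mol/h
Reaction term: ξ·ΔH°_rxn = 64.07 × -263 = -16850 kJ/h
Sensible, feed 161→25 °C: -4212.6 kJ/h
Outlet flows (mol/h): A 150.93, O₂ 75.965, B 64.07
Sensible, products 25→118 °C: 2999.8 kJ/h
Q = ΔH = -18063 kJ/h = -5.0175 kW
Heat removed = 5.0175 kW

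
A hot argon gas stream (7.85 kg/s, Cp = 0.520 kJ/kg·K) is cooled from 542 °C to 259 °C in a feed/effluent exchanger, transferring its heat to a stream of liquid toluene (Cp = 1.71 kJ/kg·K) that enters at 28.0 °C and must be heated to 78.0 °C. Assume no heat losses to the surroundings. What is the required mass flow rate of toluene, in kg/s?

ṁ_c = 13.5 kg/s

Heat released by hot stream: Q = 7.85 × 0.520 × (542 − 259) = 1155.2 kJ/s
Energy balance on cold side (adiabatic exchanger): Q = ṁ_c·Cp_c·(T_c,out − T_c,in)
ṁ_c = 1155.2 / [1.71 × (78.0 − 28.0)] = 13.511 kg/s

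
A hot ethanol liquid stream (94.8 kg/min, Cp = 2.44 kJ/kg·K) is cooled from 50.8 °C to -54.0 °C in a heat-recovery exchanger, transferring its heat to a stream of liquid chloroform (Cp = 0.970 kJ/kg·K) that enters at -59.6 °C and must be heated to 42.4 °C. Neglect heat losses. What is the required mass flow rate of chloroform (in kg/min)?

Heat released by hot stream: Q = 94.8 × 2.44 × (50.8 − -54.0) = 24241 kJ/min
Energy balance on cold side (adiabatic exchanger): Q = ṁ_c·Cp_c·(T_c,out − T_c,in)
ṁ_c = 24241 / [0.970 × (42.4 − -59.6)] = 245.01 kg/min

ṁ_c = 245 kg/min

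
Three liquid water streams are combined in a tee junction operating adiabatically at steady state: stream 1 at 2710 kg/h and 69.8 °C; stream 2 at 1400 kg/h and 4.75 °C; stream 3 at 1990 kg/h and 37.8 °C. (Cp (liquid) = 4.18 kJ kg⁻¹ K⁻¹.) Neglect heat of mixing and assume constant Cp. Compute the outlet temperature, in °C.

No heat crosses the boundary, so H_out = H_in.
Σ ṁᵢCp,ᵢTᵢ = 2710×4.18×69.8 + 1400×4.18×4.75 + 1990×4.18×37.8 = 1.1329e+06
Σ ṁᵢCp,ᵢ = 2710×4.18 + 1400×4.18 + 1990×4.18 = 25498
T_out = 1.1329e+06 / 25498 = 44.431 °C

T_out = 44.4 °C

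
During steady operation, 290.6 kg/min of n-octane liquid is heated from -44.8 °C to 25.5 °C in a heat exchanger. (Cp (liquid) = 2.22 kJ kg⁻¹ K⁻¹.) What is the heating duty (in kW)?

Q = ṁ·Cp·ΔT = 290.6 × 2.22 × (25.5 − -44.8) = 45353 kJ/min
Converting: 45353 / 60 s = 755.88 kW

Q = 756 kW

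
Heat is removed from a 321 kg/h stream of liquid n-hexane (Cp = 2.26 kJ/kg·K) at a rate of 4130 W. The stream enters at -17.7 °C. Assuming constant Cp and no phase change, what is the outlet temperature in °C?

Q = 4130 W = 14868 kJ/h
ΔT = Q/(ṁ·Cp) = 14868/(321×2.26) = 20.495 K
T_out = -17.7 − 20.495 = -38.195 °C

T_out = -38.2 °C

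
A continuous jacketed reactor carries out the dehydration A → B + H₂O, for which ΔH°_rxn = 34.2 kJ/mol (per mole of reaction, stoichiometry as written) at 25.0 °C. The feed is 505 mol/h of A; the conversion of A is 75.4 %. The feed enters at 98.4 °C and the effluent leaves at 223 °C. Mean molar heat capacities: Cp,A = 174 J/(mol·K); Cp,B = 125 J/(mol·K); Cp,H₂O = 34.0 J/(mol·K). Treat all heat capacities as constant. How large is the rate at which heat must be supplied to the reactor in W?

Extent of reaction ξ = 0.754 × 505 = 380.77 mol/h
Reaction term: ξ·ΔH°_rxn = 380.77 × 34.2 = 13022 kJ/h
Sensible, feed 98.4→25 °C: -6449.7 kJ/h
Outlet flows (mol/h): A 124.23, B 380.77, H₂O 380.77
Sensible, products 25→223 °C: 16267 kJ/h
Q = ΔH = 22840 kJ/h = 6.3445 kW
Heat supplied = 6344.5 W

Q_in = 6340 W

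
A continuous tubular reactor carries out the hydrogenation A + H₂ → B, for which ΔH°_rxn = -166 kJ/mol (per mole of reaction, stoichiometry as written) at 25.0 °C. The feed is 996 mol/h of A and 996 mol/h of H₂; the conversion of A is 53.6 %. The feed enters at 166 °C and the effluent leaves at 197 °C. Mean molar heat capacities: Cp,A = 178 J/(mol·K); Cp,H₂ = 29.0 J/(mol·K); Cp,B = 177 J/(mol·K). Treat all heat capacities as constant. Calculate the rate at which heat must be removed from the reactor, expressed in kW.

Q_out = 23.6 kW

Extent of reaction ξ = 0.536 × 996 = 533.86 mol/h
Reaction term: ξ·ΔH°_rxn = 533.86 × -166 = -88620 kJ/h
Sensible, feed 166→25 °C: -29070 kJ/h
Outlet flows (mol/h): A 462.14, H₂ 462.14, B 533.86
Sensible, products 25→197 °C: 32707 kJ/h
Q = ΔH = -84983 kJ/h = -23.607 kW
Heat removed = 23.607 kW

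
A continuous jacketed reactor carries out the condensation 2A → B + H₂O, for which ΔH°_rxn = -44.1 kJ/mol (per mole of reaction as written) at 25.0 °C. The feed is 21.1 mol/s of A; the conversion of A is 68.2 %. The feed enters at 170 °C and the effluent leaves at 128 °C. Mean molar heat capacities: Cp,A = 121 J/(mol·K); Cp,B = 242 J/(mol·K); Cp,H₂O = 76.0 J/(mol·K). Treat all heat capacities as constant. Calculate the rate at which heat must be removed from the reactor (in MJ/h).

Q_out = 1330 MJ/h

Extent of reaction ξ = 0.682 × 21.1 / 2 = 7.1951 mol/s
Reaction term: ξ·ΔH°_rxn = 7.1951 × -44.1 = -317.3 kJ/s
Sensible, feed 170→25 °C: -370.2 kJ/s
Outlet flows (mol/s): A 6.7098, B 7.1951, H₂O 7.1951
Sensible, products 25→128 °C: 319.29 kJ/s
Q = ΔH = -368.21 kJ/s = -368.21 kW
Heat removed = 1325.6 MJ/h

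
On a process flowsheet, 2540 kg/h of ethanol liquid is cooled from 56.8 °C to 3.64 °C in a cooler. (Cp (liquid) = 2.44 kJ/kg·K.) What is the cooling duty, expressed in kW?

Q = ṁ·Cp·ΔT = 2540 × 2.44 × (3.64 − 56.8) = -329460 kJ/h
Converting: 329460 / 3600 s = 91.518 kW

Q_c = 91.5 kW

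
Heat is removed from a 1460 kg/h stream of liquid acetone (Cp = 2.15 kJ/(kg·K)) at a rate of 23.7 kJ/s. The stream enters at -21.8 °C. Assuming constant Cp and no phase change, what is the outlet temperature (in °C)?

Q = 23.7 kJ/s = 85320 kJ/h
ΔT = Q/(ṁ·Cp) = 85320/(1460×2.15) = 27.181 K
T_out = -21.8 − 27.181 = -48.981 °C

T_out = -49.0 °C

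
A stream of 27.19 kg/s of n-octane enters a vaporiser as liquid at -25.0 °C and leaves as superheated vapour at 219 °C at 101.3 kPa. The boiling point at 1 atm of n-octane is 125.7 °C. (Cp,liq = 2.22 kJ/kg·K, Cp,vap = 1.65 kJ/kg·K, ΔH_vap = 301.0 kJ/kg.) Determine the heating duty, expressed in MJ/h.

Q = 77300 MJ/h

liquid -25.0→125.7 °C: 334.55 kJ/kg
vaporisation at 125.7 °C: 301 kJ/kg
vapour 125.7→219 °C: 153.94 kJ/kg
Δh = 334.55 + 301 + 153.94 = 789.5 kJ/kg
Q = ṁ·Δh = 27.19 kg/s × 789.5 kJ/kg = 21466 kJ/s
|Q| = 21466 kW = 77279 MJ/h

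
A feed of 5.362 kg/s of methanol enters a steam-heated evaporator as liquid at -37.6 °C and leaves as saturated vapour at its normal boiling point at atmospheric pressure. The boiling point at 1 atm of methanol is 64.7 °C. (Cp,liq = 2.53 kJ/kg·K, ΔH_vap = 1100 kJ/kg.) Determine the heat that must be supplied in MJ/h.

Q = 26200 MJ/h

liquid -37.6→64.7 °C: 258.82 kJ/kg
vaporisation at 64.7 °C: 1100 kJ/kg
Δh = 258.82 + 1100 = 1358.8 kJ/kg
Q = ṁ·Δh = 5.362 kg/s × 1358.8 kJ/kg = 7286 kJ/s
|Q| = 7286 kW = 26230 MJ/h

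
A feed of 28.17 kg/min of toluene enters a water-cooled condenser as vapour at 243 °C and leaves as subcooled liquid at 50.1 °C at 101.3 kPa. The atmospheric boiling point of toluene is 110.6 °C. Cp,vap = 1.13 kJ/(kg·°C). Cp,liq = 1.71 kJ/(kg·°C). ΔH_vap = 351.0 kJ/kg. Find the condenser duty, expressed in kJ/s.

vapour 243→110.6 °C: -149.61 kJ/kg
condensation at 110.6 °C: -351 kJ/kg
liquid 110.6→50.1 °C: -103.45 kJ/kg
Δh = -149.61 + -351 + -103.45 = -604.07 kJ/kg
Q = ṁ·Δh = 28.17 kg/min × -604.07 kJ/kg = -17017 kJ/min
|Q| = 283.61 kW

Q_c = 284 kJ/s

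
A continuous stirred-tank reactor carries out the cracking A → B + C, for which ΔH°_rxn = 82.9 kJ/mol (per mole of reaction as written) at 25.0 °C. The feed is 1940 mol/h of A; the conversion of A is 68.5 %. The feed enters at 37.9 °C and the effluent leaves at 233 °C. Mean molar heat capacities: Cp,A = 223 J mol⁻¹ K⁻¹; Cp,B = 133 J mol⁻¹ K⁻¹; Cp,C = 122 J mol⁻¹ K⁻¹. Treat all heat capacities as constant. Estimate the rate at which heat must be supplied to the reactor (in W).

Extent of reaction ξ = 0.685 × 1940 = 1328.9 mol/h
Reaction term: ξ·ΔH°_rxn = 1328.9 × 82.9 = 110170 kJ/h
Sensible, feed 37.9→25 °C: -5580.8 kJ/h
Outlet flows (mol/h): A 611.1, B 1328.9, C 1328.9
Sensible, products 25→233 °C: 98830 kJ/h
Q = ΔH = 203420 kJ/h = 56.504 kW
Heat supplied = 56504 W

Q_in = 56500 W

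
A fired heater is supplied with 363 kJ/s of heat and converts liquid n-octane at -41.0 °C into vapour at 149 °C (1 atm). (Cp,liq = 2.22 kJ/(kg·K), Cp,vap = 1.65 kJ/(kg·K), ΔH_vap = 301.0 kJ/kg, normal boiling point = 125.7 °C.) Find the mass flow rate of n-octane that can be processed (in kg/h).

Δh = 2.22×(125.7−-41.0) + 301.0 + 1.65×(149−125.7) = 709.52 kJ/kg
Q = 363 kJ/s = 363 kJ/s = 1.3068e+06 kJ/h
ṁ = Q/Δh = 1.3068e+06 / 709.52 = 1841.8 kg/h

ṁ = 1840 kg/h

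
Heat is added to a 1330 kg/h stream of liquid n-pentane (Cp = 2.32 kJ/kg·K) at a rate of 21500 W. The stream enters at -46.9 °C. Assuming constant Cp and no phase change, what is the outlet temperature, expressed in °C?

T_out = -21.8 °C

Q = 21500 W = 77400 kJ/h
ΔT = Q/(ṁ·Cp) = 77400/(1330×2.32) = 25.084 K
T_out = -46.9 + 25.084 = -21.816 °C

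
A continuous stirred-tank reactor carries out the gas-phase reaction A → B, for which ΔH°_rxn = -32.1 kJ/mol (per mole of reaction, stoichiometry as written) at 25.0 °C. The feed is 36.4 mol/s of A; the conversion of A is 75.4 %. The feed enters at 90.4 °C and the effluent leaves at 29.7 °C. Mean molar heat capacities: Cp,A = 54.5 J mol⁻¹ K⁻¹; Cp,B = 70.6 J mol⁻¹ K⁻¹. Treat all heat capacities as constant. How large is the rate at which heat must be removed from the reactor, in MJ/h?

Q_out = 3600 MJ/h

Extent of reaction ξ = 0.754 × 36.4 = 27.446 mol/s
Reaction term: ξ·ΔH°_rxn = 27.446 × -32.1 = -881 kJ/s
Sensible, feed 90.4→25 °C: -129.74 kJ/s
Outlet flows (mol/s): A 8.9544, B 27.446
Sensible, products 25→29.7 °C: 11.401 kJ/s
Q = ΔH = -999.34 kJ/s = -999.34 kW
Heat removed = 3597.6 MJ/h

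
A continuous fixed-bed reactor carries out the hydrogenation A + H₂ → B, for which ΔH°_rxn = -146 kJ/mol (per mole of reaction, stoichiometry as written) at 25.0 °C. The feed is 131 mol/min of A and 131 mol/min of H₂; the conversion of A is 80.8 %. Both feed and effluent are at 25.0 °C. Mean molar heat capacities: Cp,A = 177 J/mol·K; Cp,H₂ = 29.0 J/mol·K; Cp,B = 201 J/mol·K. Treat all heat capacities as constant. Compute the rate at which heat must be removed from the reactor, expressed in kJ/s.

Q_out = 258 kJ/s

Extent of reaction ξ = 0.808 × 131 = 105.85 mol/min
Reaction term: ξ·ΔH°_rxn = 105.85 × -146 = -15454 kJ/min
Q = ΔH = -15454 kJ/min = -257.56 kW
Heat removed = 257.56 kJ/s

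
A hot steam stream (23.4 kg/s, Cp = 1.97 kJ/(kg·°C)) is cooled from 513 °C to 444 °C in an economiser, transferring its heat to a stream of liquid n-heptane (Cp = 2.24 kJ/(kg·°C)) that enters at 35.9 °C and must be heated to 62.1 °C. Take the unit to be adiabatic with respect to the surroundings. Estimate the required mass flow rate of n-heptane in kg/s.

Heat released by hot stream: Q = 23.4 × 1.97 × (513 − 444) = 3180.8 kJ/s
Energy balance on cold side (adiabatic exchanger): Q = ṁ_c·Cp_c·(T_c,out − T_c,in)
ṁ_c = 3180.8 / [2.24 × (62.1 − 35.9)] = 54.198 kg/s

ṁ_c = 54.2 kg/s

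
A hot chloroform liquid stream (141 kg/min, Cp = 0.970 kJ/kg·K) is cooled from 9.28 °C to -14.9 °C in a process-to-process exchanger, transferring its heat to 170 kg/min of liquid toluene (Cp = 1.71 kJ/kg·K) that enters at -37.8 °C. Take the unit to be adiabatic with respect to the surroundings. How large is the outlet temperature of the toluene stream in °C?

Heat released by hot stream: Q = 141 × 0.970 × (9.28 − -14.9) = 3307.1 kJ/min
Energy balance on cold side (adiabatic exchanger): Q = ṁ_c·Cp_c·(T_c,out − T_c,in)
T_c,out = -37.8 + 3307.1/(170 × 1.71) = -26.424 °C

T_c,out = -26.4 °C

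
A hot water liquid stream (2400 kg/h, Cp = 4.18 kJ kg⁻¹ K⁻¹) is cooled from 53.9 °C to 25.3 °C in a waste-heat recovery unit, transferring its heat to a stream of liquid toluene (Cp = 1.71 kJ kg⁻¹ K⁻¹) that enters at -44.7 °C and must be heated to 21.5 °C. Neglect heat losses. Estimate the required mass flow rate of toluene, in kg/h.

Heat released by hot stream: Q = 2400 × 4.18 × (53.9 − 25.3) = 286920 kJ/h
Energy balance on cold side (adiabatic exchanger): Q = ṁ_c·Cp_c·(T_c,out − T_c,in)
ṁ_c = 286920 / [1.71 × (21.5 − -44.7)] = 2534.5 kg/h

ṁ_c = 2530 kg/h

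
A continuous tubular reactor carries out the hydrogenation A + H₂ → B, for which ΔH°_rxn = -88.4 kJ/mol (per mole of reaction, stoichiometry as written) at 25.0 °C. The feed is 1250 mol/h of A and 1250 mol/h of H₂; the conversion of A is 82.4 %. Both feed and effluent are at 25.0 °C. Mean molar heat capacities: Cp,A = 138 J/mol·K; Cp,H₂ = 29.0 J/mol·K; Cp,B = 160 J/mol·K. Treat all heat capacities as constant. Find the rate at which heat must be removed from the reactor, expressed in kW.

Extent of reaction ξ = 0.824 × 1250 = 1030 mol/h
Reaction term: ξ·ΔH°_rxn = 1030 × -88.4 = -91052 kJ/h
Q = ΔH = -91052 kJ/h = -25.292 kW
Heat removed = 25.292 kW

Q_out = 25.3 kW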